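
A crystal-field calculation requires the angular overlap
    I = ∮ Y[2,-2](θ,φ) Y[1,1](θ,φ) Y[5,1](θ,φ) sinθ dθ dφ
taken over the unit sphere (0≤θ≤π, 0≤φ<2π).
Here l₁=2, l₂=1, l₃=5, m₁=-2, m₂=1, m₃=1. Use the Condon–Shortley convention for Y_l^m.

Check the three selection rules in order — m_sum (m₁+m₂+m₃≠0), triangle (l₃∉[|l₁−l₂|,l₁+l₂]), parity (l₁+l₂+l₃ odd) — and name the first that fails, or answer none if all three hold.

triangle

m₁+m₂+m₃ = -2 + 1 + 1 = 0  ✓
triangle: |2−1|=1 ≤ l₃=5 ≤ 2+1=3  ✗
parity: l₁+l₂+l₃ = 8 is even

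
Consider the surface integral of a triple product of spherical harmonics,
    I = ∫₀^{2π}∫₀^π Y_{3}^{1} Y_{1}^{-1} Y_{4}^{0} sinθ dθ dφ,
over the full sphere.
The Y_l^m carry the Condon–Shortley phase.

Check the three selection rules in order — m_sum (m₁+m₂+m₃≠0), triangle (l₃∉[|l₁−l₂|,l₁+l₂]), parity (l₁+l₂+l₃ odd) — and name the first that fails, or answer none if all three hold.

none

m₁+m₂+m₃ = 1 − 1 + 0 = 0  ✓
triangle: |3−1|=2 ≤ l₃=4 ≤ 3+1=4  ✓
parity: l₁+l₂+l₃ = 8 is even  ✓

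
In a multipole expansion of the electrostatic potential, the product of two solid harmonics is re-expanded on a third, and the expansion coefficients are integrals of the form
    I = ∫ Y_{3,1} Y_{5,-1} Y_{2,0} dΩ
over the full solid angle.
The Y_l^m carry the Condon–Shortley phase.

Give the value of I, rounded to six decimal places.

m-sum 0 ✓  L=10 even ✓  2≤2≤8 ✓
Π(2lᵢ+1) = 7×11×5 = 385
triangle coeff Δ(3,5,2) = 1/2310
Σ_t [3,3]: t=3:−1/144 = -1/144
(3j)²=10/231 [(3 5 2; 0 0 0)], sign=-1
Σ_t [2,2]: t=2:+1/192 = 1/192
(3j)²=3/77 [(3 5 2; 1 -1 0)], sign=+1
⇒ 4πI² = 50/77
I = (-1)√(50/77/(4π)) = -0.22731846

-0.227318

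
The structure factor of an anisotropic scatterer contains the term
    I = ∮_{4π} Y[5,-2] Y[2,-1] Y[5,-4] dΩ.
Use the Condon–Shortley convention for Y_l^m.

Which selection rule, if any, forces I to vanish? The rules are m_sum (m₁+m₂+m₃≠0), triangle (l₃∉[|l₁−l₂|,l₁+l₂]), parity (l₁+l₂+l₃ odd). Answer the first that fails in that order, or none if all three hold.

m₁+m₂+m₃ = -2 − 1 − 4 = -7  ✗
triangle: |5−2|=3 ≤ l₃=5 ≤ 5+2=7
parity: l₁+l₂+l₃ = 12 is even

m_sum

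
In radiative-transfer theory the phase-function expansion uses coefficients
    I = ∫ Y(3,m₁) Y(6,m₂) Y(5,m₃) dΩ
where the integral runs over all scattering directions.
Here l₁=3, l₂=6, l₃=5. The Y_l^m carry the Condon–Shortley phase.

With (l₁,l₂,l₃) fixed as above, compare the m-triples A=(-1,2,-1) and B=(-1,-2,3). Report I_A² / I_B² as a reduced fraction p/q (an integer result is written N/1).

6/7

l's match ⇒ only the (l;m) 3-j factors differ between A and B.
A: triangle coeff Δ(3,6,5) = 1/675675; Σ_t [2,4]: t=2:+1/11520 t=3:−1/4320 t=4:+1/27648 = -1/9216; (3j)²=2/143 [(3 6 5; -1 2 -1)], sign=-1
B: triangle coeff Δ(3,6,5) = 1/675675; Σ_t [2,4]: t=2:+1/11520 t=3:−1/30240 t=4:+1/1935360 = 1/18432; (3j)²=7/429 [(3 6 5; -1 -2 3)], sign=+1
I_A²/I_B² = (2/143)/(7/429) = 6/7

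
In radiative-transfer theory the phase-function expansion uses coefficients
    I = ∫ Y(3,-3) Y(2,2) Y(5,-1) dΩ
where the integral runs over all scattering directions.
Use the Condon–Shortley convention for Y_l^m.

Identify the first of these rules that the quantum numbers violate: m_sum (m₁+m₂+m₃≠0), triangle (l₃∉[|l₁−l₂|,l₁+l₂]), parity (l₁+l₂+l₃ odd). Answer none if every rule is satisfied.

m_sum

azimuthal sum: -3 + 2 − 1 = -2  ✗
1 ≤ 5 ≤ 5 (triangle on l)
L = 3 + 2 + 5 = 10 (even)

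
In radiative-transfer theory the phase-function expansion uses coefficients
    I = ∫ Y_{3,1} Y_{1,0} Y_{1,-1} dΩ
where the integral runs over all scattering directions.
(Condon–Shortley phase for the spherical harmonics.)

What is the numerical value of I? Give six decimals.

|3−1|≤1≤3+1 violated ⇒ I = 0

0.000000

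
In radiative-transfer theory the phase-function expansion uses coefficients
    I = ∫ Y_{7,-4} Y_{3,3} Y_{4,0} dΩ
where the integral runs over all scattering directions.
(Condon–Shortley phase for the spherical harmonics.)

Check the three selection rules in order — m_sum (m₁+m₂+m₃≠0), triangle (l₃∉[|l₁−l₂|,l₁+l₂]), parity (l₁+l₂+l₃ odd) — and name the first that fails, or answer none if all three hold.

azimuthal sum: -4 + 3 + 0 = -1  ✗
4 ≤ 4 ≤ 10 (triangle on l)
L = 7 + 3 + 4 = 14 (even)

m_sum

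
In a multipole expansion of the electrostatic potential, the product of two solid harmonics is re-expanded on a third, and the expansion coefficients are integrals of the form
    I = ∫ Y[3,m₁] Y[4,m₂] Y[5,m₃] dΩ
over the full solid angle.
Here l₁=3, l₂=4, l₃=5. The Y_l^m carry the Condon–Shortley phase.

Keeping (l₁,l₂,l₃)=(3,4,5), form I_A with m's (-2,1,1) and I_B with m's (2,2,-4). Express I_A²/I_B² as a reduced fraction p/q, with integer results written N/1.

l's match ⇒ only the (l;m) 3-j factors differ between A and B.
A: triangle coeff Δ(3,4,5) = 1/180180; Σ_t [1,2]: t=1:−1/1152 t=2:+1/432 = 5/3456; (3j)²=625/36036 [(3 4 5; -2 1 1)], sign=+1
B: triangle coeff Δ(3,4,5) = 1/180180; Σ_t [0,1]: t=0:+1/8640 t=1:−1/2880 = -1/4320; (3j)²=8/429 [(3 4 5; 2 2 -4)], sign=+1
I_A²/I_B² = (625/36036)/(8/429) = 625/672

625/672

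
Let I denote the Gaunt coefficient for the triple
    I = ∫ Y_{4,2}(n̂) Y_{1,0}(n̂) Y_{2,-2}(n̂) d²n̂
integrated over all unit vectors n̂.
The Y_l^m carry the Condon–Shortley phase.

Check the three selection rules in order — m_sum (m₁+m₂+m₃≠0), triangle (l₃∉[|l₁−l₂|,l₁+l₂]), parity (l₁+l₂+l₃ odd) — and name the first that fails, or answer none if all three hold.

triangle

m₁+m₂+m₃ = 2 + 0 − 2 = 0  ✓
triangle: |4−1|=3 ≤ l₃=2 ≤ 4+1=5  ✗
parity: l₁+l₂+l₃ = 7 is odd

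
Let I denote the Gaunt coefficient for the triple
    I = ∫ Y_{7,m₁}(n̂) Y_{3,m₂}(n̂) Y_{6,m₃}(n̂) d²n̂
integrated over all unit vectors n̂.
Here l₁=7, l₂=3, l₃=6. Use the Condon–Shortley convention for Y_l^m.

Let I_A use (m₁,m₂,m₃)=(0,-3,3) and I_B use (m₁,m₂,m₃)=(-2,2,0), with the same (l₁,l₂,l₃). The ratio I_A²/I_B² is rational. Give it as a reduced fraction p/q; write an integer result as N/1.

15/8

Shared (l₁,l₂,l₃)=(7,3,6): N and (l;000)² cancel in I_A²/I_B².
A: Δ = 4!·10!·2!/17! = 1/2042040; Racah Σ t=0..0: t=0:+1/1451520 = 1/1451520; ⇒ 3j(7 3 6; 0 -3 3)² = 45/4862, sgn -1
B: Δ = 4!·10!·2!/17! = 1/2042040; Racah Σ t=3..4: t=3:−1/207360 t=4:+1/345600 = -1/518400; ⇒ 3j(7 3 6; -2 2 0)² = 12/2431, sgn -1
I_A²/I_B² = (45/4862)/(12/2431) = 15/8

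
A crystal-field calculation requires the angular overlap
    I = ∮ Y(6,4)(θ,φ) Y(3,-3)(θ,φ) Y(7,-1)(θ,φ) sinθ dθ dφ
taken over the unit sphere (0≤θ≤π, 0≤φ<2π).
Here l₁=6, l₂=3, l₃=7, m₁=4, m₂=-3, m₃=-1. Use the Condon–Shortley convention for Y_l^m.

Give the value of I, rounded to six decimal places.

m-sum 0 ✓  L=16 even ✓  3≤7≤9 ✓
Π(2lᵢ+1) = 13×7×15 = 1365
triangle coeff Δ(6,3,7) = 1/2042040
Σ_t [0,2]: t=0:+1/207360 t=1:−1/57600 t=2:+1/207360 = -1/129600
(3j)²=168/12155 [(6 3 7; 0 0 0)], sign=+1
Σ_t [0,0]: t=0:+1/3870720 = 1/3870720
(3j)²=675/136136 [(6 3 7; 4 -3 -1)], sign=+1
⇒ 4πI² = 42525/454597
I = (+1)√(42525/454597/(4π)) = 0.08627877

0.086279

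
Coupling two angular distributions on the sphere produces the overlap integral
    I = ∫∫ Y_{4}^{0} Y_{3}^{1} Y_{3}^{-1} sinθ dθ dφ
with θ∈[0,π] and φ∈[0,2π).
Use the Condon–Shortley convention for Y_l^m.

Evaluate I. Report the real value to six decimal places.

m-sum 0 ✓  L=10 even ✓  1≤3≤7 ✓
Π(2lᵢ+1) = 9×7×7 = 441
triangle coeff Δ(4,3,3) = 1/34650
Σ_t [1,3]: t=1:−1/72 t=2:+1/16 t=3:−1/72 = 5/144
(3j)²=2/77 [(4 3 3; 0 0 0)], sign=-1
Σ_t [2,4]: t=2:+1/32 t=3:−1/36 t=4:+1/1152 = 5/1152
(3j)²=1/1386 [(4 3 3; 0 1 -1)], sign=+1
⇒ 4πI² = 1/121
I = (-1)√(1/121/(4π)) = -0.02564498

-0.025645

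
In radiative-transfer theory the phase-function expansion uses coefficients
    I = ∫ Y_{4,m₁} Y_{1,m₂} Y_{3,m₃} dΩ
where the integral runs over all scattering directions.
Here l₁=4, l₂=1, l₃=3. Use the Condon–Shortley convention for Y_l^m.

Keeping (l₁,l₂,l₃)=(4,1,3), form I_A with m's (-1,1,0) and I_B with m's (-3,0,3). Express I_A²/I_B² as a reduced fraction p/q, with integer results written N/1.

10/7

Same 4,1,3: normalisation and zero-m 3j drop out of the ratio.
A: Δ: 2! 6! 0! / 9! → 1/252; sum: t=2:+1/72 = 1/72; 3j²(4 1 3; -1 1 0) = Δ·Π!·Σ² = 5/126  (sign -1)
B: Δ: 2! 6! 0! / 9! → 1/252; sum: t=1:−1/720 = -1/720; 3j²(4 1 3; -3 0 3) = Δ·Π!·Σ² = 1/36  (sign -1)
I_A²/I_B² = (5/126)/(1/36) = 10/7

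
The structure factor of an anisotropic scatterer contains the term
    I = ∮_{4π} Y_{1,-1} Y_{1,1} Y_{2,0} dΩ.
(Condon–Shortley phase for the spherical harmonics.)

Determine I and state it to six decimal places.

0.126157

Rules hold: Σm=0, L=4 even, 0≤2≤2.
N = 3·3·5 = 45
Δ = 0!·2!·2!/5! = 1/30
Racah Σ t=0..0: t=0:+1/1 = 1/1
⇒ 3j(1 1 2; 0 0 0)² = 2/15, sgn +1
Racah Σ t=0..0: t=0:+1/4 = 1/4
⇒ 3j(1 1 2; -1 1 0)² = 1/30, sgn +1
4πI² = N·(3j₀)²·(3jₘ)² = 1/5
I = +1·√(0.2/4π) = 0.12615663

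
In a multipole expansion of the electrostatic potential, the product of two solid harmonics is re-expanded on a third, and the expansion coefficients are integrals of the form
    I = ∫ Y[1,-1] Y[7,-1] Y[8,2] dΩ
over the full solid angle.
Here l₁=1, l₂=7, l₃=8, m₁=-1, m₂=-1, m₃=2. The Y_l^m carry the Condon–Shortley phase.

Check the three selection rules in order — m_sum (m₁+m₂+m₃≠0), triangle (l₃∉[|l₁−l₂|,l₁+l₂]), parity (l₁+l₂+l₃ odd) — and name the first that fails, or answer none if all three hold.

none

Σmᵢ = 0  ✓
l₃∈[|l₁−l₂|,l₁+l₂]=[6,8], have l₃=8  ✓
Σlᵢ = 16 ⇒ even  ✓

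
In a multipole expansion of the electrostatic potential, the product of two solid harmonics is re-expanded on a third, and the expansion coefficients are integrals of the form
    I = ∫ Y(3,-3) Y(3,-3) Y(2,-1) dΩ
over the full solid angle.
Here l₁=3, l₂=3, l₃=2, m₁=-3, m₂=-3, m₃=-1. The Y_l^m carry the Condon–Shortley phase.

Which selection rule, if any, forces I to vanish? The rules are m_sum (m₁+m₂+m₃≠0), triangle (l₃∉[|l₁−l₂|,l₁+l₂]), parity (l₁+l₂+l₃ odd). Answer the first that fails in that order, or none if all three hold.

Σmᵢ = -7  ✗
l₃∈[|l₁−l₂|,l₁+l₂]=[0,6], have l₃=2
Σlᵢ = 8 ⇒ even

m_sum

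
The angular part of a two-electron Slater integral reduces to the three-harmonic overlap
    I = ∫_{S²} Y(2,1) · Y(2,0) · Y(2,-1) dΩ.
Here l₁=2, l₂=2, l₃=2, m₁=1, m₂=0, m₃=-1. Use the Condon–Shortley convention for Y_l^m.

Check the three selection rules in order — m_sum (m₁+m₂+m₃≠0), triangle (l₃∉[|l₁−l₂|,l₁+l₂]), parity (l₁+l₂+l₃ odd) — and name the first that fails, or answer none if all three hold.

m₁+m₂+m₃ = 1 + 0 − 1 = 0  ✓
triangle: |2−2|=0 ≤ l₃=2 ≤ 2+2=4  ✓
parity: l₁+l₂+l₃ = 6 is even  ✓

none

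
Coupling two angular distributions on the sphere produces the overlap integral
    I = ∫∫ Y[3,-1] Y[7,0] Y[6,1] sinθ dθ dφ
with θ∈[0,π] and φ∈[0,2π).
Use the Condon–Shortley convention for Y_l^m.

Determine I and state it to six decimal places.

Checks pass: Σm=0; 16 even; l₃=6∈[4,10].
(2·3+1)(2·7+1)(2·6+1) = 1365
Δ: 4! 2! 10! / 17! → 1/2042040
sum: t=1:−1/207360 t=2:+1/57600 t=3:−1/207360 = 1/129600
3j²(3 7 6; 0 0 0) = Δ·Π!·Σ² = 168/12155  (sign +1)
sum: t=2:+1/115200 t=3:−1/103680 t=4:+1/1451520 = -1/3628800
3j²(3 7 6; -1 0 1) = Δ·Π!·Σ² = 1/36465  (sign +1)
combine: 4πI² = 1365·168/12155·1/36465 = 1176/2272985
take √, sign +1: I = 0.00641653

0.006417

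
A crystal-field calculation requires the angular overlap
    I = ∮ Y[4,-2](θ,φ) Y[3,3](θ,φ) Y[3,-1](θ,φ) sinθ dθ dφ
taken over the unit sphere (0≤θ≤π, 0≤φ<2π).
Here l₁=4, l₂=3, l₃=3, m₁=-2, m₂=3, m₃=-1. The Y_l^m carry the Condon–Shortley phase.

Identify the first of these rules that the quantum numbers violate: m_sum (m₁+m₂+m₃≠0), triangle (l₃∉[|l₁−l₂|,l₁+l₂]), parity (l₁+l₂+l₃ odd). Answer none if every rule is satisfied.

m₁+m₂+m₃ = -2 + 3 − 1 = 0  ✓
triangle: |4−3|=1 ≤ l₃=3 ≤ 4+3=7  ✓
parity: l₁+l₂+l₃ = 10 is even  ✓

none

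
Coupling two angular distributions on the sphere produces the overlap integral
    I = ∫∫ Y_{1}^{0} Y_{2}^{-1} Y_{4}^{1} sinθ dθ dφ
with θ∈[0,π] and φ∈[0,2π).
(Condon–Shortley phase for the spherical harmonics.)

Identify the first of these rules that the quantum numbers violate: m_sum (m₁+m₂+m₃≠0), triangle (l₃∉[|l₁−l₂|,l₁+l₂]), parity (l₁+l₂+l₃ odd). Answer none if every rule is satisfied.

triangle

m₁+m₂+m₃ = 0 − 1 + 1 = 0  ✓
triangle: |1−2|=1 ≤ l₃=4 ≤ 1+2=3  ✗
parity: l₁+l₂+l₃ = 7 is odd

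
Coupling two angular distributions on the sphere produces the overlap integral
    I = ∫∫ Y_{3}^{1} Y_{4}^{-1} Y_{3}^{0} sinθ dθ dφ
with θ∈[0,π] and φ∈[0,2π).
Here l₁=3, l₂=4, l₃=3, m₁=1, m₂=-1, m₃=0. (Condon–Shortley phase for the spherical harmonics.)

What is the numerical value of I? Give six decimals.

-0.099323

Rules hold: Σm=0, L=10 even, 1≤3≤7.
N = 7·9·7 = 441
Δ = 4!·2!·4!/11! = 1/34650
Racah Σ t=1..3: t=1:−1/72 t=2:+1/16 t=3:−1/72 = 5/144
⇒ 3j(3 4 3; 0 0 0)² = 2/77, sgn -1
Racah Σ t=0..2: t=0:+1/288 t=1:−1/24 t=2:+1/48 = -5/288
⇒ 3j(3 4 3; 1 -1 0)² = 5/462, sgn +1
4πI² = N·(3j₀)²·(3jₘ)² = 15/121
I = -1·√(0.123967/4π) = -0.09932258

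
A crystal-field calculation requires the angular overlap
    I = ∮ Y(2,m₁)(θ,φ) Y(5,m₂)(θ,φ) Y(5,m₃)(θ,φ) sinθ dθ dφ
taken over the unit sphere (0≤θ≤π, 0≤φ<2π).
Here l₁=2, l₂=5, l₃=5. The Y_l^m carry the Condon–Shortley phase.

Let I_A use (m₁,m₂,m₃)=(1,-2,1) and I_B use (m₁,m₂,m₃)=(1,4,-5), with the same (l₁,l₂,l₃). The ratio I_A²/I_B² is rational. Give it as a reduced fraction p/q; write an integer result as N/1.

14/45

l's match ⇒ only the (l;m) 3-j factors differ between A and B.
A: triangle coeff Δ(2,5,5) = 1/38610; Σ_t [0,1]: t=0:+1/1440 t=1:−1/2880 = 1/2880; (3j)²=7/715 [(2 5 5; 1 -2 1)], sign=+1
B: triangle coeff Δ(2,5,5) = 1/38610; Σ_t [1,1]: t=1:−1/80640 = -1/80640; (3j)²=9/286 [(2 5 5; 1 4 -5)], sign=-1
I_A²/I_B² = (7/715)/(9/286) = 14/45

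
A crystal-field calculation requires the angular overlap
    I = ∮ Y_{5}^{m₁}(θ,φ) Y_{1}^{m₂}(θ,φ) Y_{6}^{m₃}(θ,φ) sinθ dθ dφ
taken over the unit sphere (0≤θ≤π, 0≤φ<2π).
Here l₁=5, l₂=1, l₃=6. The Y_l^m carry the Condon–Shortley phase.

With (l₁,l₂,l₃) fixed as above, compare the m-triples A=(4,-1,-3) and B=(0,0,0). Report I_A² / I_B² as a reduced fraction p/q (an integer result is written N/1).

1/12

l's match ⇒ only the (l;m) 3-j factors differ between A and B.
A: triangle coeff Δ(5,1,6) = 1/858; Σ_t [0,0]: t=0:+1/725760 = 1/725760; (3j)²=1/286 [(5 1 6; 4 -1 -3)], sign=-1
B: triangle coeff Δ(5,1,6) = 1/858; Σ_t [0,0]: t=0:+1/14400 = 1/14400; (3j)²=6/143 [(5 1 6; 0 0 0)], sign=+1
I_A²/I_B² = (1/286)/(6/143) = 1/12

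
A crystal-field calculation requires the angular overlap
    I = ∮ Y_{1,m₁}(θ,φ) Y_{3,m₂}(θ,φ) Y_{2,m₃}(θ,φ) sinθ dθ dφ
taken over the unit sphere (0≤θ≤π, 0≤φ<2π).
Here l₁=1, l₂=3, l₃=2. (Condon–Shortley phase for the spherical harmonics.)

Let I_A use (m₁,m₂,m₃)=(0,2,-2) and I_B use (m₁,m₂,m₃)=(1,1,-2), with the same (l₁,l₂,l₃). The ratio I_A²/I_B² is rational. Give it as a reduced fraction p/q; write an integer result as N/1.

Same 1,3,2: normalisation and zero-m 3j drop out of the ratio.
A: Δ: 2! 0! 4! / 7! → 1/105; sum: t=1:−1/24 = -1/24; 3j²(1 3 2; 0 2 -2) = Δ·Π!·Σ² = 1/21  (sign -1)
B: Δ: 2! 0! 4! / 7! → 1/105; sum: t=0:+1/48 = 1/48; 3j²(1 3 2; 1 1 -2) = Δ·Π!·Σ² = 1/105  (sign +1)
I_A²/I_B² = (1/21)/(1/105) = 5/1

5/1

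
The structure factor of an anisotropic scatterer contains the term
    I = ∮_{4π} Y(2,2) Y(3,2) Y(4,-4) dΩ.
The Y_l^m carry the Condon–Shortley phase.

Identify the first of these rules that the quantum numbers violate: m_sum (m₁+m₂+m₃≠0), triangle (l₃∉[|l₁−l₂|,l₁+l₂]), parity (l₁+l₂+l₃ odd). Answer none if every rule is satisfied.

parity

m₁+m₂+m₃ = 2 + 2 − 4 = 0  ✓
triangle: |2−3|=1 ≤ l₃=4 ≤ 2+3=5  ✓
parity: l₁+l₂+l₃ = 9 is odd  ✗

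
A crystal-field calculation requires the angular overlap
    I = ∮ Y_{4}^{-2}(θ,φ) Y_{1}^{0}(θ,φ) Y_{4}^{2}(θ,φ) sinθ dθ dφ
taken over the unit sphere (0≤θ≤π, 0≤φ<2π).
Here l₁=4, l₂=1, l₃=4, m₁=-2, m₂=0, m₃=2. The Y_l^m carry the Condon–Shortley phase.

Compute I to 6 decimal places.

0.000000

Σlᵢ=9 odd — θ-integrand is odd under cosθ→−cosθ; I=0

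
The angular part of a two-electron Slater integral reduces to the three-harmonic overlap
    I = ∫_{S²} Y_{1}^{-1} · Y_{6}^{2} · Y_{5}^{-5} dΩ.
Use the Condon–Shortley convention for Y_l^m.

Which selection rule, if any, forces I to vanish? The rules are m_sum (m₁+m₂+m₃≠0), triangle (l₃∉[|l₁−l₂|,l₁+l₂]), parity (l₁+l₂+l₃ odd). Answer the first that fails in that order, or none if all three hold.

Σmᵢ = -4  ✗
l₃∈[|l₁−l₂|,l₁+l₂]=[5,7], have l₃=5
Σlᵢ = 12 ⇒ even

m_sum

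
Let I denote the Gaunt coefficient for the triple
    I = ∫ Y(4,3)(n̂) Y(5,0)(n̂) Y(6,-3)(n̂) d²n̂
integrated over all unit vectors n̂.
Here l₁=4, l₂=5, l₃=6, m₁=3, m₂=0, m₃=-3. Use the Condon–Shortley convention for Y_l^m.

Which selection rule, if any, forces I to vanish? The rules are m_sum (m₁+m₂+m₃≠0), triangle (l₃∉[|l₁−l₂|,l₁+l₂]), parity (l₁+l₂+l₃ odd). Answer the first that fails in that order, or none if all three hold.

Σmᵢ = 0  ✓
l₃∈[|l₁−l₂|,l₁+l₂]=[1,9], have l₃=6  ✓
Σlᵢ = 15 ⇒ odd  ✗

parity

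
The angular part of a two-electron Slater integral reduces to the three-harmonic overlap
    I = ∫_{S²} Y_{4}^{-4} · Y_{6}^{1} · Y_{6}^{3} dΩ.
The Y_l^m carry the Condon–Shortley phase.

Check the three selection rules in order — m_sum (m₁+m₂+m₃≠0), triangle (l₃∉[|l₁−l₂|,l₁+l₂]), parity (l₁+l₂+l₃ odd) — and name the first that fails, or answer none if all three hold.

m₁+m₂+m₃ = -4 + 1 + 3 = 0  ✓
triangle: |4−6|=2 ≤ l₃=6 ≤ 4+6=10  ✓
parity: l₁+l₂+l₃ = 16 is even  ✓

none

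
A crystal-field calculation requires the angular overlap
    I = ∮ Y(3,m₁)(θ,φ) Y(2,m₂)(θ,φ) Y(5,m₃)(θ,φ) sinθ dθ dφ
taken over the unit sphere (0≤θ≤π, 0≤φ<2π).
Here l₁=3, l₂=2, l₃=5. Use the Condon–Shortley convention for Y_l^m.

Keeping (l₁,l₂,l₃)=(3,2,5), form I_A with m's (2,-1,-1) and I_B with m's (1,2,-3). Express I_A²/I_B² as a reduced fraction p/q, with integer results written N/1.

12/35

Same 3,2,5: normalisation and zero-m 3j drop out of the ratio.
A: Δ: 0! 6! 4! / 11! → 1/2310; sum: t=0:+1/720 = 1/720; 3j²(3 2 5; 2 -1 -1) = Δ·Π!·Σ² = 4/385  (sign +1)
B: Δ: 0! 6! 4! / 11! → 1/2310; sum: t=0:+1/1152 = 1/1152; 3j²(3 2 5; 1 2 -3) = Δ·Π!·Σ² = 1/33  (sign +1)
I_A²/I_B² = (4/385)/(1/33) = 12/35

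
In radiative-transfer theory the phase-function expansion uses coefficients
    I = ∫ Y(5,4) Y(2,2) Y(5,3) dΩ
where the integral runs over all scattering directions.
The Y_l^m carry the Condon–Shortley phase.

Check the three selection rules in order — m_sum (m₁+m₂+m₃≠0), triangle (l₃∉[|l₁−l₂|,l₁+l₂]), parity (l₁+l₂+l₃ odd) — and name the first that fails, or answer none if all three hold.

Σmᵢ = 9  ✗
l₃∈[|l₁−l₂|,l₁+l₂]=[3,7], have l₃=5
Σlᵢ = 12 ⇒ even

m_sum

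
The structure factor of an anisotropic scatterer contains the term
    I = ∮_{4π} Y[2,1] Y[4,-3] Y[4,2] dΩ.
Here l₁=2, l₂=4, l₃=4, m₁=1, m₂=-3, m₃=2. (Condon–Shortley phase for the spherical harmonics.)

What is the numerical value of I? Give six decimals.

-0.187702

Rules hold: Σm=0, L=10 even, 2≤4≤6.
N = 5·9·9 = 405
Δ = 2!·2!·6!/11! = 1/13860
Racah Σ t=0..2: t=0:+1/192 t=1:−1/36 t=2:+1/192 = -5/288
⇒ 3j(2 4 4; 0 0 0)² = 20/693, sgn -1
Racah Σ t=0..1: t=0:+1/240 t=1:−1/1440 = 1/288
⇒ 3j(2 4 4; 1 -3 2)² = 5/132, sgn +1
4πI² = N·(3j₀)²·(3jₘ)² = 375/847
I = -1·√(0.442739/4π) = -0.18770204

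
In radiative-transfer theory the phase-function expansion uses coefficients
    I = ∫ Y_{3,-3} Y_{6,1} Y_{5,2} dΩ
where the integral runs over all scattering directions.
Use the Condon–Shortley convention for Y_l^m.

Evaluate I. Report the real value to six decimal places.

0.145631

Rules hold: Σm=0, L=14 even, 3≤5≤9.
N = 7·13·11 = 1001
Δ = 4!·2!·8!/15! = 1/675675
Racah Σ t=1..3: t=1:−1/8640 t=2:+1/2304 t=3:−1/8640 = 7/34560
⇒ 3j(3 6 5; 0 0 0)² = 7/429, sgn -1
Racah Σ t=4..4: t=4:+1/34560 = 1/34560
⇒ 3j(3 6 5; -3 1 2)² = 7/429, sgn -1
4πI² = N·(3j₀)²·(3jₘ)² = 343/1287
I = +1·√(0.266511/4π) = 0.14563067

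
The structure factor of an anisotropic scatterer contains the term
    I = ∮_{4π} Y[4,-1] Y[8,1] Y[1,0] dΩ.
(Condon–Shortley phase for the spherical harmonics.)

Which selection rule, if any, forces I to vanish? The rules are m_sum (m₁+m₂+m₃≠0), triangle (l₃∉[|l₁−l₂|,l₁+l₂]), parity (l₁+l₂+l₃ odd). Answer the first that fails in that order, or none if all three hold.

triangle

Σmᵢ = 0  ✓
l₃∈[|l₁−l₂|,l₁+l₂]=[4,12], have l₃=1  ✗
Σlᵢ = 13 ⇒ odd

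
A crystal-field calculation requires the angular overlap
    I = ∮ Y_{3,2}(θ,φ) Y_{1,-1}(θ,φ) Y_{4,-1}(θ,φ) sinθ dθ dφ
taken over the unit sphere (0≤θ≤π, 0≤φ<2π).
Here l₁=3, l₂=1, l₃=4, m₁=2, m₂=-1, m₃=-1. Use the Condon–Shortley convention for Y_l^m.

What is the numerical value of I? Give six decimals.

Checks pass: Σm=0; 8 even; l₃=4∈[2,4].
(2·3+1)(2·1+1)(2·4+1) = 189
Δ: 0! 6! 2! / 9! → 1/252
sum: t=0:+1/36 = 1/36
3j²(3 1 4; 0 0 0) = Δ·Π!·Σ² = 4/63  (sign +1)
sum: t=0:+1/240 = 1/240
3j²(3 1 4; 2 -1 -1) = Δ·Π!·Σ² = 1/84  (sign -1)
combine: 4πI² = 189·4/63·1/84 = 1/7
take √, sign -1: I = -0.10662181

-0.106622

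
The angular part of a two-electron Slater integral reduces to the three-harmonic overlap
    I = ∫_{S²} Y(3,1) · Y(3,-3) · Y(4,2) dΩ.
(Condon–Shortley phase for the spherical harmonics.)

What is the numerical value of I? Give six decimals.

Checks pass: Σm=0; 10 even; l₃=4∈[0,6].
(2·3+1)(2·3+1)(2·4+1) = 441
Δ: 2! 4! 4! / 11! → 1/34650
sum: t=0:+1/72 t=1:−1/16 t=2:+1/72 = -5/144
3j²(3 3 4; 0 0 0) = Δ·Π!·Σ² = 2/77  (sign -1)
sum: t=0:+1/192 = 1/192
3j²(3 3 4; 1 -3 2) = Δ·Π!·Σ² = 3/77  (sign +1)
combine: 4πI² = 441·2/77·3/77 = 54/121
take √, sign -1: I = -0.18845135

-0.188451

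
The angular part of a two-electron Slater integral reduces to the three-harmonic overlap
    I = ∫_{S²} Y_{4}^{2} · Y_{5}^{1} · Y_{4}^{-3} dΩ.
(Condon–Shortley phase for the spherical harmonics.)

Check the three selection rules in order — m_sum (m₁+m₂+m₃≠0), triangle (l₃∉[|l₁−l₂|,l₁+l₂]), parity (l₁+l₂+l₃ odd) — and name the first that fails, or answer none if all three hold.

azimuthal sum: 2 + 1 − 3 = 0  ✓
1 ≤ 4 ≤ 9 (triangle on l)  ✓
L = 4 + 5 + 4 = 13 (odd)  ✗

parity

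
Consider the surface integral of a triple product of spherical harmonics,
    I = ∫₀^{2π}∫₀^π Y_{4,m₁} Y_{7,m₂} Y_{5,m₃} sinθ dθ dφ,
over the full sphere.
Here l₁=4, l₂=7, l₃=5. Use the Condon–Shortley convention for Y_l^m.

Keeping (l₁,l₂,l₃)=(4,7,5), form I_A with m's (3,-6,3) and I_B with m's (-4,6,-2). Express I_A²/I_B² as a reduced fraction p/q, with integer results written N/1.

l's match ⇒ only the (l;m) 3-j factors differ between A and B.
A: triangle coeff Δ(4,7,5) = 1/6126120; Σ_t [0,1]: t=0:+1/3628800 t=1:−1/9676800 = 1/5806080; (3j)²=5/408 [(4 7 5; 3 -6 3)], sign=+1
B: triangle coeff Δ(4,7,5) = 1/6126120; Σ_t [6,6]: t=6:+1/7257600 = 1/7257600; (3j)²=2/85 [(4 7 5; -4 6 -2)], sign=-1
I_A²/I_B² = (5/408)/(2/85) = 25/48

25/48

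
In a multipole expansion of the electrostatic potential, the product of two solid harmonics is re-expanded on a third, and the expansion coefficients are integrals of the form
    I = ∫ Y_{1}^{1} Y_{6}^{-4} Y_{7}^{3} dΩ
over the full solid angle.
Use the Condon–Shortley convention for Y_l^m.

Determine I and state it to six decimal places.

-0.085707

Checks pass: Σm=0; 14 even; l₃=7∈[5,7].
(2·1+1)(2·6+1)(2·7+1) = 585
Δ: 0! 2! 12! / 15! → 1/1365
sum: t=0:+1/518400 = 1/518400
3j²(1 6 7; 0 0 0) = Δ·Π!·Σ² = 7/195  (sign -1)
sum: t=0:+1/14515200 = 1/14515200
3j²(1 6 7; 1 -4 3) = Δ·Π!·Σ² = 2/455  (sign +1)
combine: 4πI² = 585·7/195·2/455 = 6/65
take √, sign -1: I = -0.08570655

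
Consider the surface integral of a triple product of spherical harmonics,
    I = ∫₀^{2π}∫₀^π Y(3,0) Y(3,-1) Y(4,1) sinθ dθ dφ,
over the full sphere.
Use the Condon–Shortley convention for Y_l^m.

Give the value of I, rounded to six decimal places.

-0.099323

m-sum 0 ✓  L=10 even ✓  0≤4≤6 ✓
Π(2lᵢ+1) = 7×7×9 = 441
triangle coeff Δ(3,3,4) = 1/34650
Σ_t [0,2]: t=0:+1/72 t=1:−1/16 t=2:+1/72 = -5/144
(3j)²=2/77 [(3 3 4; 0 0 0)], sign=-1
Σ_t [0,2]: t=0:+1/48 t=1:−1/24 t=2:+1/288 = -5/288
(3j)²=5/462 [(3 3 4; 0 -1 1)], sign=+1
⇒ 4πI² = 15/121
I = (-1)√(15/121/(4π)) = -0.09932258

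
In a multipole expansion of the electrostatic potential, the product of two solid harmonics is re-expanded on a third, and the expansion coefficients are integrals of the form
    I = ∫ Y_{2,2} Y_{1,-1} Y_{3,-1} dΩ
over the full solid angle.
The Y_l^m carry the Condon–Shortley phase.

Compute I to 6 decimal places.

Rules hold: Σm=0, L=6 even, 1≤3≤3.
N = 5·3·7 = 105
Δ = 0!·4!·2!/7! = 1/105
Racah Σ t=0..0: t=0:+1/4 = 1/4
⇒ 3j(2 1 3; 0 0 0)² = 3/35, sgn -1
Racah Σ t=0..0: t=0:+1/48 = 1/48
⇒ 3j(2 1 3; 2 -1 -1)² = 1/105, sgn +1
4πI² = N·(3j₀)²·(3jₘ)² = 3/35
I = -1·√(0.0857143/4π) = -0.08258890

-0.082589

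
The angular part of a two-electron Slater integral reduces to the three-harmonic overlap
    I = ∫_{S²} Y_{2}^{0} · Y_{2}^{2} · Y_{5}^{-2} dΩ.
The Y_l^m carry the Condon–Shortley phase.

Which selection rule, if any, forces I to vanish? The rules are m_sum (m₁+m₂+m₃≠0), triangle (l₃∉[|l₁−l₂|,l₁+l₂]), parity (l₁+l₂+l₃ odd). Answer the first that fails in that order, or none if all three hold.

triangle

Σmᵢ = 0  ✓
l₃∈[|l₁−l₂|,l₁+l₂]=[0,4], have l₃=5  ✗
Σlᵢ = 9 ⇒ odd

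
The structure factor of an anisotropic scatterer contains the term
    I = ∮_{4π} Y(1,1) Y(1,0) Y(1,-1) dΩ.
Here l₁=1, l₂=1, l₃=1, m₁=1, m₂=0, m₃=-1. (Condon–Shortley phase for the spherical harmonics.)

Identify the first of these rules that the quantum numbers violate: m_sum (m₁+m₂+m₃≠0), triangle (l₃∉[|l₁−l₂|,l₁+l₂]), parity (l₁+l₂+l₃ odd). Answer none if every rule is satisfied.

Σmᵢ = 0  ✓
l₃∈[|l₁−l₂|,l₁+l₂]=[0,2], have l₃=1  ✓
Σlᵢ = 3 ⇒ odd  ✗

parity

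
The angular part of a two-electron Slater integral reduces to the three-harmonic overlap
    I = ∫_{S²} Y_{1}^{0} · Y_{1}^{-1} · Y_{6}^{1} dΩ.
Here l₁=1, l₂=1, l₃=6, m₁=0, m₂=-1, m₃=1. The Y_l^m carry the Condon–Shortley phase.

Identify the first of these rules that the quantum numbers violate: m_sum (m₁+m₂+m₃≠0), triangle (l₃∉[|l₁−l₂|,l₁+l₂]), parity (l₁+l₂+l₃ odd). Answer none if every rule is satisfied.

azimuthal sum: 0 − 1 + 1 = 0  ✓
0 ≤ 6 ≤ 2 (triangle on l)  ✗
L = 1 + 1 + 6 = 8 (even)

triangle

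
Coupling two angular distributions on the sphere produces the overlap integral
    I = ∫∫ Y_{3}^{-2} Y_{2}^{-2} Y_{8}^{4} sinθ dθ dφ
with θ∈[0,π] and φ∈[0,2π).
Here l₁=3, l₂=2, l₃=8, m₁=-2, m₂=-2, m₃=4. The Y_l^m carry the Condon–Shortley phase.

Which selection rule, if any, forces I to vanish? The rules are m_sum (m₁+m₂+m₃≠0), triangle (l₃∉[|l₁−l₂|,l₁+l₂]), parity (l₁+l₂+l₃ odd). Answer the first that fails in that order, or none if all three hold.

Σmᵢ = 0  ✓
l₃∈[|l₁−l₂|,l₁+l₂]=[1,5], have l₃=8  ✗
Σlᵢ = 13 ⇒ odd

triangle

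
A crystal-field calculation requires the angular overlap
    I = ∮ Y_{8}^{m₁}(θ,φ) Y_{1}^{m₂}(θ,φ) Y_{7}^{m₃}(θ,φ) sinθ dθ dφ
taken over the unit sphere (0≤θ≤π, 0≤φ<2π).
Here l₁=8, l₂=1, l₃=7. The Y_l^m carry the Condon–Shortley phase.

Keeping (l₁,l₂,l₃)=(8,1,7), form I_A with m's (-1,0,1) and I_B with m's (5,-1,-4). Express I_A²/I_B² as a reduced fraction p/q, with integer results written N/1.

l's match ⇒ only the (l;m) 3-j factors differ between A and B.
A: triangle coeff Δ(8,1,7) = 1/2040; Σ_t [1,1]: t=1:−1/29030400 = -1/29030400; (3j)²=21/680 [(8 1 7; -1 0 1)], sign=-1
B: triangle coeff Δ(8,1,7) = 1/2040; Σ_t [0,0]: t=0:+1/479001600 = 1/479001600; (3j)²=13/340 [(8 1 7; 5 -1 -4)], sign=-1
I_A²/I_B² = (21/680)/(13/340) = 21/26

21/26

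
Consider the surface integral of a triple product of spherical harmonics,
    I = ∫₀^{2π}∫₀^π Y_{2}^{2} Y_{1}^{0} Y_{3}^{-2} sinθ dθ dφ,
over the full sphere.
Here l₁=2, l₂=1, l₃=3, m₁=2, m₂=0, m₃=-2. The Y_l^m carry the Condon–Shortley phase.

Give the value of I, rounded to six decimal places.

0.184674

m-sum 0 ✓  L=6 even ✓  1≤3≤3 ✓
Π(2lᵢ+1) = 5×3×7 = 105
triangle coeff Δ(2,1,3) = 1/105
Σ_t [0,0]: t=0:+1/4 = 1/4
(3j)²=3/35 [(2 1 3; 0 0 0)], sign=-1
Σ_t [0,0]: t=0:+1/24 = 1/24
(3j)²=1/21 [(2 1 3; 2 0 -2)], sign=-1
⇒ 4πI² = 3/7
I = (+1)√(3/7/(4π)) = 0.18467439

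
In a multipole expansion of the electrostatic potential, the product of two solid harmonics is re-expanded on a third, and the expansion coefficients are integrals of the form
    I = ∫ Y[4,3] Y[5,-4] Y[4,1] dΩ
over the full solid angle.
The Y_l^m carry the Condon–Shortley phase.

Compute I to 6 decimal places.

l₁+l₂+l₃=13 is odd: 3j(l;000)=0 ⇒ I=0

0.000000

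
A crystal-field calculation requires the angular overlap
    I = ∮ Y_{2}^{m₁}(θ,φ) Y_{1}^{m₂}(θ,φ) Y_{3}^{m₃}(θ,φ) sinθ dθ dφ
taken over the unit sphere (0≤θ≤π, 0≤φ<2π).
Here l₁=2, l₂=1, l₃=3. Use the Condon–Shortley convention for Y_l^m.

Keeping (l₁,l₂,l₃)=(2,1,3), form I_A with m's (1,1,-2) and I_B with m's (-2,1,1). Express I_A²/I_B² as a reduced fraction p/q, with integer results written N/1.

l's match ⇒ only the (l;m) 3-j factors differ between A and B.
A: triangle coeff Δ(2,1,3) = 1/105; Σ_t [0,0]: t=0:+1/12 = 1/12; (3j)²=2/21 [(2 1 3; 1 1 -2)], sign=-1
B: triangle coeff Δ(2,1,3) = 1/105; Σ_t [0,0]: t=0:+1/48 = 1/48; (3j)²=1/105 [(2 1 3; -2 1 1)], sign=+1
I_A²/I_B² = (2/21)/(1/105) = 10/1

10/1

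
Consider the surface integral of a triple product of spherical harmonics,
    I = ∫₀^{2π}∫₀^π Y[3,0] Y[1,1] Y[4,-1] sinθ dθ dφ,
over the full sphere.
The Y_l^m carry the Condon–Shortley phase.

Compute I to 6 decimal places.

-0.194664

m-sum 0 ✓  L=8 even ✓  2≤4≤4 ✓
Π(2lᵢ+1) = 7×3×9 = 189
triangle coeff Δ(3,1,4) = 1/252
Σ_t [0,0]: t=0:+1/36 = 1/36
(3j)²=4/63 [(3 1 4; 0 0 0)], sign=+1
Σ_t [0,0]: t=0:+1/72 = 1/72
(3j)²=5/126 [(3 1 4; 0 1 -1)], sign=-1
⇒ 4πI² = 10/21
I = (-1)√(10/21/(4π)) = -0.19466390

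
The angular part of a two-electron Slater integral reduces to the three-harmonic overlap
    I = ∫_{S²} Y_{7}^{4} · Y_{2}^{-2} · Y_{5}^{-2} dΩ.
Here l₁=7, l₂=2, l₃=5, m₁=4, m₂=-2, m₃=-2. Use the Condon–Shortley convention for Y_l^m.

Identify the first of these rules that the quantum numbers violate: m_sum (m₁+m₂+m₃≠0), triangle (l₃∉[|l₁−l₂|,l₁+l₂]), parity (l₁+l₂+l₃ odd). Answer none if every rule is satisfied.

m₁+m₂+m₃ = 4 − 2 − 2 = 0  ✓
triangle: |7−2|=5 ≤ l₃=5 ≤ 7+2=9  ✓
parity: l₁+l₂+l₃ = 14 is even  ✓

none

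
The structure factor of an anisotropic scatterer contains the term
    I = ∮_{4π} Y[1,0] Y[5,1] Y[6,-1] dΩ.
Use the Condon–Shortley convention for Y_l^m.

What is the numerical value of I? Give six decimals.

-0.241725

m-sum 0 ✓  L=12 even ✓  4≤6≤6 ✓
Π(2lᵢ+1) = 3×11×13 = 429
triangle coeff Δ(1,5,6) = 1/858
Σ_t [0,0]: t=0:+1/14400 = 1/14400
(3j)²=6/143 [(1 5 6; 0 0 0)], sign=+1
Σ_t [0,0]: t=0:+1/17280 = 1/17280
(3j)²=35/858 [(1 5 6; 0 1 -1)], sign=-1
⇒ 4πI² = 105/143
I = (-1)√(105/143/(4π)) = -0.24172507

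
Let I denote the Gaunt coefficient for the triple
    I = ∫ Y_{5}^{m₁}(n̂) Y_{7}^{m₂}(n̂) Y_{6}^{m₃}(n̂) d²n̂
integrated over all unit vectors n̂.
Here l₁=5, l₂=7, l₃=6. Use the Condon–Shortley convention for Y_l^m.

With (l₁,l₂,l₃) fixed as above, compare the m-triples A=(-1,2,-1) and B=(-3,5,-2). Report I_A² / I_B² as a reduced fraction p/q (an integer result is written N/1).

9720/77

Same 5,7,6: normalisation and zero-m 3j drop out of the ratio.
A: Δ: 6! 4! 8! / 19! → 1/174594420; sum: t=2:+1/5806080 t=3:−1/311040 t=4:+1/138240 t=5:−1/414720 t=6:+1/12441600 = 1/537600; 3j²(5 7 6; -1 2 -1) = Δ·Π!·Σ² = 2916/323323  (sign -1)
B: Δ: 6! 4! 8! / 19! → 1/174594420; sum: t=4:+1/46448640 t=5:−1/3628800 t=6:+1/4147200 = -1/77414400; 3j²(5 7 6; -3 5 -2) = Δ·Π!·Σ² = 3/41990  (sign -1)
I_A²/I_B² = (2916/323323)/(3/41990) = 9720/77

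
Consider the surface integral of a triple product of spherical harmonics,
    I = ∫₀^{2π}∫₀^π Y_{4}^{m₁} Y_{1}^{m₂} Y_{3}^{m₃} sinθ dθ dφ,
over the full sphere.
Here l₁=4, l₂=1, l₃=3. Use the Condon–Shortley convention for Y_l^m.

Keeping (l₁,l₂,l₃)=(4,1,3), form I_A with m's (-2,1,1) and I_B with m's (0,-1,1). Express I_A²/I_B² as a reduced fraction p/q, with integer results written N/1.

5/2

Shared (l₁,l₂,l₃)=(4,1,3): N and (l;000)² cancel in I_A²/I_B².
A: Δ = 2!·6!·0!/9! = 1/252; Racah Σ t=2..2: t=2:+1/96 = 1/96; ⇒ 3j(4 1 3; -2 1 1)² = 5/84, sgn +1
B: Δ = 2!·6!·0!/9! = 1/252; Racah Σ t=0..0: t=0:+1/96 = 1/96; ⇒ 3j(4 1 3; 0 -1 1)² = 1/42, sgn +1
I_A²/I_B² = (5/84)/(1/42) = 5/2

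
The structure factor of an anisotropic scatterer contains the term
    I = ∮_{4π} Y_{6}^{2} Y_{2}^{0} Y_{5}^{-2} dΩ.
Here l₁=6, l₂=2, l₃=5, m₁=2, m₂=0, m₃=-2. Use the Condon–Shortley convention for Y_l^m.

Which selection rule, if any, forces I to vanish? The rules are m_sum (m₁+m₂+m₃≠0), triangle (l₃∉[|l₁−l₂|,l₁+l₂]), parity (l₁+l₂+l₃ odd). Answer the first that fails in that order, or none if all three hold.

parity

azimuthal sum: 2 + 0 − 2 = 0  ✓
4 ≤ 5 ≤ 8 (triangle on l)  ✓
L = 6 + 2 + 5 = 13 (odd)  ✗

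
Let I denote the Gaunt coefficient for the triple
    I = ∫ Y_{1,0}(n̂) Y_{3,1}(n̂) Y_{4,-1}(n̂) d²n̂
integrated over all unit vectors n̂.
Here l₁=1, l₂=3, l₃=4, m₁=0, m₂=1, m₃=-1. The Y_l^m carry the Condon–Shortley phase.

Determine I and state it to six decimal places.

m-sum 0 ✓  L=8 even ✓  2≤4≤4 ✓
Π(2lᵢ+1) = 3×7×9 = 189
triangle coeff Δ(1,3,4) = 1/252
Σ_t [0,0]: t=0:+1/36 = 1/36
(3j)²=4/63 [(1 3 4; 0 0 0)], sign=+1
Σ_t [0,0]: t=0:+1/48 = 1/48
(3j)²=5/84 [(1 3 4; 0 1 -1)], sign=-1
⇒ 4πI² = 5/7
I = (-1)√(5/7/(4π)) = -0.23841361

-0.238414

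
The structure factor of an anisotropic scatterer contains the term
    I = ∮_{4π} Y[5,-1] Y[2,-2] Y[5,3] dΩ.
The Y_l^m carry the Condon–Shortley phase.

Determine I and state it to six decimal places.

0.171169

m-sum 0 ✓  L=12 even ✓  3≤5≤7 ✓
Π(2lᵢ+1) = 11×5×11 = 605
triangle coeff Δ(5,2,5) = 1/38610
Σ_t [0,2]: t=0:+1/2880 t=1:−1/576 t=2:+1/2880 = -1/960
(3j)²=10/429 [(5 2 5; 0 0 0)], sign=+1
Σ_t [0,0]: t=0:+1/5760 = 1/5760
(3j)²=56/2145 [(5 2 5; -1 -2 3)], sign=+1
⇒ 4πI² = 560/1521
I = (+1)√(560/1521/(4π)) = 0.17116875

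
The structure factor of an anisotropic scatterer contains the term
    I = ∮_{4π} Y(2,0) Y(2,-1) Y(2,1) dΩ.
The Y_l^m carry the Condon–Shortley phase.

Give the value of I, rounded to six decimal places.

Checks pass: Σm=0; 6 even; l₃=2∈[0,4].
(2·2+1)(2·2+1)(2·2+1) = 125
Δ: 2! 2! 2! / 7! → 1/630
sum: t=0:+1/8 t=1:−1/1 t=2:+1/8 = -3/4
3j²(2 2 2; 0 0 0) = Δ·Π!·Σ² = 2/35  (sign -1)
sum: t=0:+1/4 t=1:−1/2 = -1/4
3j²(2 2 2; 0 -1 1) = Δ·Π!·Σ² = 1/70  (sign +1)
combine: 4πI² = 125·2/35·1/70 = 5/49
take √, sign -1: I = -0.09011188

-0.090112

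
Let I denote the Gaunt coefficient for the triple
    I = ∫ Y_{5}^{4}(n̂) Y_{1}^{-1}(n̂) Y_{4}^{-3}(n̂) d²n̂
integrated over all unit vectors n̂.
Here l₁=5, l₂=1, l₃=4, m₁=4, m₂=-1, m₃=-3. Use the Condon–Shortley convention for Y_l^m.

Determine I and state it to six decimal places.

m-sum 0 ✓  L=10 even ✓  4≤4≤6 ✓
Π(2lᵢ+1) = 11×3×9 = 297
triangle coeff Δ(5,1,4) = 1/495
Σ_t [1,1]: t=1:−1/576 = -1/576
(3j)²=5/99 [(5 1 4; 0 0 0)], sign=-1
Σ_t [0,0]: t=0:+1/10080 = 1/10080
(3j)²=4/55 [(5 1 4; 4 -1 -3)], sign=-1
⇒ 4πI² = 12/11
I = (+1)√(12/11/(4π)) = 0.29463840

0.294638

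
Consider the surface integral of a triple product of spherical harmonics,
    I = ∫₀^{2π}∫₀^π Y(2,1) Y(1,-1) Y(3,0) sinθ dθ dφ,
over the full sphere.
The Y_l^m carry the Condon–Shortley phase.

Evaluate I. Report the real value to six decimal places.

0.143048

m-sum 0 ✓  L=6 even ✓  1≤3≤3 ✓
Π(2lᵢ+1) = 5×3×7 = 105
triangle coeff Δ(2,1,3) = 1/105
Σ_t [0,0]: t=0:+1/4 = 1/4
(3j)²=3/35 [(2 1 3; 0 0 0)], sign=-1
Σ_t [0,0]: t=0:+1/12 = 1/12
(3j)²=1/35 [(2 1 3; 1 -1 0)], sign=-1
⇒ 4πI² = 9/35
I = (+1)√(9/35/(4π)) = 0.14304817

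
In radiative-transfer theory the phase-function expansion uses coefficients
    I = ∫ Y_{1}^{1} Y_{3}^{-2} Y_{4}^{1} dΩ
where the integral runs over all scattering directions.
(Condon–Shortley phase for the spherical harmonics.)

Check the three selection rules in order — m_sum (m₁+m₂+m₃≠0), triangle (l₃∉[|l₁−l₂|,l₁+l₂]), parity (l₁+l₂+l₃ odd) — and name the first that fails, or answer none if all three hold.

Σmᵢ = 0  ✓
l₃∈[|l₁−l₂|,l₁+l₂]=[2,4], have l₃=4  ✓
Σlᵢ = 8 ⇒ even  ✓

none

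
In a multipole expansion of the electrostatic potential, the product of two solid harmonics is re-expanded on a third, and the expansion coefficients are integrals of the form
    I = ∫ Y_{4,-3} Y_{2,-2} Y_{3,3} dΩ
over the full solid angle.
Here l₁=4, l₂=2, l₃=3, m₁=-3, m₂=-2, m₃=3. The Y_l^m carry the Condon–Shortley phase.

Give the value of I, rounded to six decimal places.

0.000000

Σmᵢ = -2 ≠ 0, so the φ-integral vanishes; I = 0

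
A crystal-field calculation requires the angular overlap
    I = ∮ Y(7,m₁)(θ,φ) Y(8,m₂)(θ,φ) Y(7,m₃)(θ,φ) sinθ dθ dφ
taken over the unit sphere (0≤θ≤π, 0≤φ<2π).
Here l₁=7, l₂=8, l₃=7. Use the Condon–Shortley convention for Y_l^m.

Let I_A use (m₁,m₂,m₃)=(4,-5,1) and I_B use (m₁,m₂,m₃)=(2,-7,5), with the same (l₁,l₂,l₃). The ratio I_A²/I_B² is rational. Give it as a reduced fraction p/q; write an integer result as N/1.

2023/2430

l's match ⇒ only the (l;m) 3-j factors differ between A and B.
A: triangle coeff Δ(7,8,7) = 1/22086194130; Σ_t [0,3]: t=0:+1/1045094400 t=1:−1/348364800 t=2:+1/870912000 t=3:−1/20901888000 = -17/20901888000; (3j)²=17/2185 [(7 8 7; 4 -5 1)], sign=-1
B: triangle coeff Δ(7,8,7) = 1/22086194130; Σ_t [0,1]: t=0:+1/24385536000 t=1:−1/9754214400 = -1/16257024000; (3j)²=486/52003 [(7 8 7; 2 -7 5)], sign=-1
I_A²/I_B² = (17/2185)/(486/52003) = 2023/2430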